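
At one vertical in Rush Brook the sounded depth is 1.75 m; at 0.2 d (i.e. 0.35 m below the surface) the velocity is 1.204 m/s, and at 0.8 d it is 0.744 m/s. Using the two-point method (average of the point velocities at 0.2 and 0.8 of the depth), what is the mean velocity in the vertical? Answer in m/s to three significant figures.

v̄ = (1.204 + 0.744) / 2 = 0.9740 m/s

0.974 m/s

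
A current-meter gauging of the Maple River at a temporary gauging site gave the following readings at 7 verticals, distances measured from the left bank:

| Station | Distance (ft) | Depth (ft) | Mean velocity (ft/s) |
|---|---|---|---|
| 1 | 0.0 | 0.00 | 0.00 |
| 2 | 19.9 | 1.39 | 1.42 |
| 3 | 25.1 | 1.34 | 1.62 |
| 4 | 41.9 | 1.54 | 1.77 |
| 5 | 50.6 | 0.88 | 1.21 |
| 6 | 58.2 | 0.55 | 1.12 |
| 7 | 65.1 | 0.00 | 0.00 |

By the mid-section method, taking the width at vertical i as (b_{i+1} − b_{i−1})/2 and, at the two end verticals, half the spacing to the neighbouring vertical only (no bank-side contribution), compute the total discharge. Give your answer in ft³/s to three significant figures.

w_2 = (25.1 − 0.0)/2 = 12.55 ft; q_2 = 1.42 × 1.39 × 12.55 = 24.77 ft³/s
w_3 = (41.9 − 19.9)/2 = 11 ft; q_3 = 1.62 × 1.34 × 11 = 23.88 ft³/s
w_4 = (50.6 − 25.1)/2 = 12.75 ft; q_4 = 1.77 × 1.54 × 12.75 = 34.75 ft³/s
w_5 = (58.2 − 41.9)/2 = 8.15 ft; q_5 = 1.21 × 0.88 × 8.15 = 8.678 ft³/s
w_6 = (65.1 − 50.6)/2 = 7.25 ft; q_6 = 1.12 × 0.55 × 7.25 = 4.466 ft³/s
Stations 1, 7 contribute zero (depth or velocity is 0).
Q = Σ qᵢ = 96.55 ft³/s

96.5 ft³/s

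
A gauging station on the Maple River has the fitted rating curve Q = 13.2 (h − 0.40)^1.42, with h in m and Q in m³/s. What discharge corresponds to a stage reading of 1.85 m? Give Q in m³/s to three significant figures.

Q = 13.2 × (1.85 − 0.40)^1.42 = 13.2 × 1.45^1.42 = 22.37 m³/s

22.4 m³/s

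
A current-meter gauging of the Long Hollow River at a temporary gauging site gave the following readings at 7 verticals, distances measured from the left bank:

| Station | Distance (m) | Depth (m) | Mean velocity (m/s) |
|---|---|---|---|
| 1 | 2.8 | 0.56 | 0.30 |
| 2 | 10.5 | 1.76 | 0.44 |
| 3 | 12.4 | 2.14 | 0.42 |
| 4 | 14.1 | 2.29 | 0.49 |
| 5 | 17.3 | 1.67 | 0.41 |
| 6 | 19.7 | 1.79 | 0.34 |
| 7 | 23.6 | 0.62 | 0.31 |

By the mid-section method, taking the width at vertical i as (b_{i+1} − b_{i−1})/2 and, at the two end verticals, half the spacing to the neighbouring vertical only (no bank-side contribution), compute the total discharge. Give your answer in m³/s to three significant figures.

w_1 = (10.5 − 2.8)/2 = 3.85 m; q_1 = 0.30 × 0.56 × 3.85 = 0.6468 m³/s
w_2 = (12.4 − 2.8)/2 = 4.8 m; q_2 = 0.44 × 1.76 × 4.8 = 3.717 m³/s
w_3 = (14.1 − 10.5)/2 = 1.8 m; q_3 = 0.42 × 2.14 × 1.8 = 1.618 m³/s
w_4 = (17.3 − 12.4)/2 = 2.45 m; q_4 = 0.49 × 2.29 × 2.45 = 2.749 m³/s
w_5 = (19.7 − 14.1)/2 = 2.8 m; q_5 = 0.41 × 1.67 × 2.8 = 1.917 m³/s
w_6 = (23.6 − 17.3)/2 = 3.15 m; q_6 = 0.34 × 1.79 × 3.15 = 1.917 m³/s
w_7 = (23.6 − 19.7)/2 = 1.95 m; q_7 = 0.31 × 0.62 × 1.95 = 0.3748 m³/s
Q = Σ qᵢ = 12.94 m³/s

12.9 m³/s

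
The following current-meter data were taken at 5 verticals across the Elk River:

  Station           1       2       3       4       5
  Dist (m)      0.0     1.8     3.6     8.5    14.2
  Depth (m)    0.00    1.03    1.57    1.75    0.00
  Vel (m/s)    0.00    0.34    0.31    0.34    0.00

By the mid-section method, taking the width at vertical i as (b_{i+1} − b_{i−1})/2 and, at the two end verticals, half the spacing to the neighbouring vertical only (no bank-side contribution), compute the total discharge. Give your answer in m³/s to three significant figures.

5.41 m³/s

w_2 = (3.6 − 0.0)/2 = 1.8 m; q_2 = 0.34 × 1.03 × 1.8 = 0.6304 m³/s
w_3 = (8.5 − 1.8)/2 = 3.35 m; q_3 = 0.31 × 1.57 × 3.35 = 1.630 m³/s
w_4 = (14.2 − 3.6)/2 = 5.3 m; q_4 = 0.34 × 1.75 × 5.3 = 3.154 m³/s
Stations 1, 5 contribute zero (depth or velocity is 0).
Q = Σ qᵢ = 5.414 m³/s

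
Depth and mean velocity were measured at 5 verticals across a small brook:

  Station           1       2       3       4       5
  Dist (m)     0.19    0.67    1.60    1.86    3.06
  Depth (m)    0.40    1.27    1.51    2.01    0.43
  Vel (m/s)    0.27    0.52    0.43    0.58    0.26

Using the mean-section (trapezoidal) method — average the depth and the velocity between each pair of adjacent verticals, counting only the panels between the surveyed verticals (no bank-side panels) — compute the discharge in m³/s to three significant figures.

Panel 1-2: Δb = 0.48 m, d̄ = (0.40+1.27)/2 = 0.835, v̄ = (0.27+0.52)/2 = 0.395 → q = 0.48×0.835×0.395 = 0.1583 m³/s
Panel 2-3: Δb = 0.93 m, d̄ = (1.27+1.51)/2 = 1.39, v̄ = (0.52+0.43)/2 = 0.475 → q = 0.93×1.39×0.475 = 0.6140 m³/s
Panel 3-4: Δb = 0.26 m, d̄ = (1.51+2.01)/2 = 1.76, v̄ = (0.43+0.58)/2 = 0.505 → q = 0.26×1.76×0.505 = 0.2311 m³/s
Panel 4-5: Δb = 1.2 m, d̄ = (2.01+0.43)/2 = 1.22, v̄ = (0.58+0.26)/2 = 0.42 → q = 1.2×1.22×0.42 = 0.6149 m³/s
Q = Σ q = 1.618 m³/s

1.62 m³/s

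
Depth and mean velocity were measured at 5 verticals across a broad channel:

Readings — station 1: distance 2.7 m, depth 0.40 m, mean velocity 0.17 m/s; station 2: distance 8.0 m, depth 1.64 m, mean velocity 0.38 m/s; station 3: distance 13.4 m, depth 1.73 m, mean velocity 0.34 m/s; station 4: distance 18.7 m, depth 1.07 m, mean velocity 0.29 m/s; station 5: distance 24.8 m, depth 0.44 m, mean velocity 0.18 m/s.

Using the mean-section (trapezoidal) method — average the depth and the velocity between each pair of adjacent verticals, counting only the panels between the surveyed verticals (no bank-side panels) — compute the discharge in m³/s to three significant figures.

Panel 1-2: Δb = 5.3 m, d̄ = (0.40+1.64)/2 = 1.02, v̄ = (0.17+0.38)/2 = 0.275 → q = 5.3×1.02×0.275 = 1.487 m³/s
Panel 2-3: Δb = 5.4 m, d̄ = (1.64+1.73)/2 = 1.685, v̄ = (0.38+0.34)/2 = 0.36 → q = 5.4×1.685×0.36 = 3.276 m³/s
Panel 3-4: Δb = 5.3 m, d̄ = (1.73+1.07)/2 = 1.4, v̄ = (0.34+0.29)/2 = 0.315 → q = 5.3×1.4×0.315 = 2.337 m³/s
Panel 4-5: Δb = 6.1 m, d̄ = (1.07+0.44)/2 = 0.755, v̄ = (0.29+0.18)/2 = 0.235 → q = 6.1×0.755×0.235 = 1.082 m³/s
Q = Σ q = 8.182 m³/s

8.18 m³/s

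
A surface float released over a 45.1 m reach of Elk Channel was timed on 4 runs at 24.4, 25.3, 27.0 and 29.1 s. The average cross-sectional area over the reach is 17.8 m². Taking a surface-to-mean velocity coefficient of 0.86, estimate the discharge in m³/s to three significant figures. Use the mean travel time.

26.1 m³/s

t̄ = (24.4 + 25.3 + 27.0 + 29.1) / 4 = 26.45 s
v_surface = L / t̄ = 45.1 / 26.45 = 1.705 m/s
v_mean = 0.86 × 1.705 = 1.466 m/s
Q = A × v_mean = 17.8 × 1.466 = 26.10 m³/s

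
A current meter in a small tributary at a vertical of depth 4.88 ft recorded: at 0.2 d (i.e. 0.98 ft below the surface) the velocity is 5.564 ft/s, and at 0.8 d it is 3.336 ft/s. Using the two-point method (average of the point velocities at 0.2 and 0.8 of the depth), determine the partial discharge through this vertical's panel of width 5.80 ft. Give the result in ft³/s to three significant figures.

v̄ = (5.564 + 3.336) / 2 = 4.450 ft/s
q = v̄ × d × w = 4.450 × 4.88 × 5.80 = 126.0 ft³/s

126 ft³/s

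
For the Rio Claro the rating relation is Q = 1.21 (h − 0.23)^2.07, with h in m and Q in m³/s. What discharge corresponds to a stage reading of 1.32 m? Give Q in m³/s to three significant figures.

1.45 m³/s

Q = 1.21 × (1.32 − 0.23)^2.07 = 1.21 × 1.09^2.07 = 1.446 m³/s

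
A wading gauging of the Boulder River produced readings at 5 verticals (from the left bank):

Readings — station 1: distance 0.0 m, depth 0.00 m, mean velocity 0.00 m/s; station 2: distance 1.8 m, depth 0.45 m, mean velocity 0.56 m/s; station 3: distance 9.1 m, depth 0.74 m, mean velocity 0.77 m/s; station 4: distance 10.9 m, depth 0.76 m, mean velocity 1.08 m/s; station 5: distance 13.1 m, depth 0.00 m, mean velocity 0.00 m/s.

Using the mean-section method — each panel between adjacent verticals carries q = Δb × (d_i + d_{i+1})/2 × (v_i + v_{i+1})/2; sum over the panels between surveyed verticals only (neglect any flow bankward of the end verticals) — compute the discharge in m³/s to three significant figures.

4.70 m³/s

Panel 1-2: Δb = 1.8 m, d̄ = (0.00+0.45)/2 = 0.225, v̄ = (0.00+0.56)/2 = 0.28 → q = 1.8×0.225×0.28 = 0.1134 m³/s
Panel 2-3: Δb = 7.3 m, d̄ = (0.45+0.74)/2 = 0.595, v̄ = (0.56+0.77)/2 = 0.665 → q = 7.3×0.595×0.665 = 2.888 m³/s
Panel 3-4: Δb = 1.8 m, d̄ = (0.74+0.76)/2 = 0.75, v̄ = (0.77+1.08)/2 = 0.925 → q = 1.8×0.75×0.925 = 1.249 m³/s
Panel 4-5: Δb = 2.2 m, d̄ = (0.76+0.00)/2 = 0.38, v̄ = (1.08+0.00)/2 = 0.54 → q = 2.2×0.38×0.54 = 0.4514 m³/s
Q = Σ q = 4.702 m³/s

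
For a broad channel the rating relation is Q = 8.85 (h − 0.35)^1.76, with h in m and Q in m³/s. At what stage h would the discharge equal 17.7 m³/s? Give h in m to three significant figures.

h − h₀ = (Q/C)^(1/b) = (17.7/8.85)^(1/1.76) = 1.483 m
h = 0.35 + 1.483 = 1.833 m

1.83 m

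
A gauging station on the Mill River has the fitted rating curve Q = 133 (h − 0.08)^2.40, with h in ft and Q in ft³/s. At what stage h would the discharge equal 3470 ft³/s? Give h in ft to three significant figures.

h − h₀ = (Q/C)^(1/b) = (3470/133)^(1/2.40) = 3.892 ft
h = 0.08 + 3.892 = 3.972 ft

3.97 ft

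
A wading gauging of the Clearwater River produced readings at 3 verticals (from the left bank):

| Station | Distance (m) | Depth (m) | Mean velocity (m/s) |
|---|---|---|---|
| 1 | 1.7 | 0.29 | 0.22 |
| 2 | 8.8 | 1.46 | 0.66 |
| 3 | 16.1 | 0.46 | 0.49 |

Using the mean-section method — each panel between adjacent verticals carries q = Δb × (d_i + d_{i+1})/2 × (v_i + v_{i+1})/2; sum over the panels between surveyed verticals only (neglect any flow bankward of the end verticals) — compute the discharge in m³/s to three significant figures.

Panel 1-2: Δb = 7.1 m, d̄ = (0.29+1.46)/2 = 0.875, v̄ = (0.22+0.66)/2 = 0.44 → q = 7.1×0.875×0.44 = 2.734 m³/s
Panel 2-3: Δb = 7.3 m, d̄ = (1.46+0.46)/2 = 0.96, v̄ = (0.66+0.49)/2 = 0.575 → q = 7.3×0.96×0.575 = 4.030 m³/s
Q = Σ q = 6.763 m³/s

6.76 m³/s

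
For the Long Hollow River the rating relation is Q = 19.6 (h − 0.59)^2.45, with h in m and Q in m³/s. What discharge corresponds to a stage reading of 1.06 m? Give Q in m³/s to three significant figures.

3.08 m³/s

Q = 19.6 × (1.06 − 0.59)^2.45 = 19.6 × 0.47^2.45 = 3.082 m³/s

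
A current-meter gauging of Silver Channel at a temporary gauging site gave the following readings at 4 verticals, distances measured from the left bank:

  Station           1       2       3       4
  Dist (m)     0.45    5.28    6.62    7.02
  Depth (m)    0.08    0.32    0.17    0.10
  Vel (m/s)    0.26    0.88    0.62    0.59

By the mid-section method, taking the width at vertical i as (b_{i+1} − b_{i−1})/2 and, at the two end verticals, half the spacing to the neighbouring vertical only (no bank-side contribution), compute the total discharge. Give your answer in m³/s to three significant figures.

w_1 = (5.28 − 0.45)/2 = 2.415 m; q_1 = 0.26 × 0.08 × 2.415 = 0.05023 m³/s
w_2 = (6.62 − 0.45)/2 = 3.085 m; q_2 = 0.88 × 0.32 × 3.085 = 0.8687 m³/s
w_3 = (7.02 − 5.28)/2 = 0.87 m; q_3 = 0.62 × 0.17 × 0.87 = 0.09170 m³/s
w_4 = (7.02 − 6.62)/2 = 0.2 m; q_4 = 0.59 × 0.10 × 0.2 = 0.01180 m³/s
Q = Σ qᵢ = 1.022 m³/s

1.02 m³/s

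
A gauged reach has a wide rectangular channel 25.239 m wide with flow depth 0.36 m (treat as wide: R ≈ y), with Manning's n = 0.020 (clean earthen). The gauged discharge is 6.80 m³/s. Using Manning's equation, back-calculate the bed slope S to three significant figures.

0.000875

A = b·y = 25.239 × 0.36 = 9.086 m²
Wide channel: R ≈ y = 0.36 m
S = (Q·n / (1·A·R^(2/3)))² = (6.80×0.020 / (1×9.086×0.5061))² = 0.0008748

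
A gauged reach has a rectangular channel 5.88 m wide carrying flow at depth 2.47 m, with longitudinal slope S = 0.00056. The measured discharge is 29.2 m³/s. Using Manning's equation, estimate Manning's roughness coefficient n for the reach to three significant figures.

A = b·y = 5.88 × 2.47 = 14.52 m²
P = b + 2y = 5.88 + 2×2.47 = 10.82 m
R = A/P = 14.52/10.82 = 1.342 m
n = (1/Q)·A·R^(2/3)·S^(1/2) = (1/29.2) × 14.52 × 1.217 × 0.02366 = 0.01432

0.0143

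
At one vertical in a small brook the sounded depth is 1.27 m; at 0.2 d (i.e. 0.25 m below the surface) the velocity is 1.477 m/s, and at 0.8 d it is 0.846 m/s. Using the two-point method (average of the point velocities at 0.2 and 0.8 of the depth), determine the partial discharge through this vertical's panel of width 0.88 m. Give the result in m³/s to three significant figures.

1.30 m³/s

v̄ = (1.477 + 0.846) / 2 = 1.162 m/s
q = v̄ × d × w = 1.162 × 1.27 × 0.88 = 1.298 m³/s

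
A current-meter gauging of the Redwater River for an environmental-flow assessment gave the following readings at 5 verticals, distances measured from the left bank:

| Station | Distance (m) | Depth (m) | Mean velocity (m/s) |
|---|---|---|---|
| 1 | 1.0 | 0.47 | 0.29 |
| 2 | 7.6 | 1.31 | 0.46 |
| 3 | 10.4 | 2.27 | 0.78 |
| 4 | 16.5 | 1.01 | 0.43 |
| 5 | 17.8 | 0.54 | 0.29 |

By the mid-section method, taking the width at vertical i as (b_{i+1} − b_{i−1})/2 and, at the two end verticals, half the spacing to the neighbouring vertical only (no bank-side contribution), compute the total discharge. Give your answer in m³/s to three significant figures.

w_1 = (7.6 − 1.0)/2 = 3.3 m; q_1 = 0.29 × 0.47 × 3.3 = 0.4498 m³/s
w_2 = (10.4 − 1.0)/2 = 4.7 m; q_2 = 0.46 × 1.31 × 4.7 = 2.832 m³/s
w_3 = (16.5 − 7.6)/2 = 4.45 m; q_3 = 0.78 × 2.27 × 4.45 = 7.879 m³/s
w_4 = (17.8 − 10.4)/2 = 3.7 m; q_4 = 0.43 × 1.01 × 3.7 = 1.607 m³/s
w_5 = (17.8 − 16.5)/2 = 0.65 m; q_5 = 0.29 × 0.54 × 0.65 = 0.1018 m³/s
Q = Σ qᵢ = 12.87 m³/s

12.9 m³/s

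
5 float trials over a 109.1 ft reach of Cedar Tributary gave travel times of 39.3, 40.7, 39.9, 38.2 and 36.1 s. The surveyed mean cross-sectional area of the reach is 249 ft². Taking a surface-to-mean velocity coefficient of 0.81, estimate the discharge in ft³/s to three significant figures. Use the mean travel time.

567 ft³/s

t̄ = (39.3 + 40.7 + 39.9 + 38.2 + 36.1) / 5 = 38.84 s
v_surface = L / t̄ = 109.1 / 38.84 = 2.809 ft/s
v_mean = 0.81 × 2.809 = 2.275 ft/s
Q = A × v_mean = 249 × 2.275 = 566.5 ft³/s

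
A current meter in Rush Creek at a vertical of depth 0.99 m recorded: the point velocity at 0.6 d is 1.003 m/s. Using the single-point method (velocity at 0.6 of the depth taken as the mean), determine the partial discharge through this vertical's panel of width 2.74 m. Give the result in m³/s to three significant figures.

v̄ = v₀.₆ = 1.003 m/s
q = v̄ × d × w = 1.003 × 0.99 × 2.74 = 2.721 m³/s

2.72 m³/s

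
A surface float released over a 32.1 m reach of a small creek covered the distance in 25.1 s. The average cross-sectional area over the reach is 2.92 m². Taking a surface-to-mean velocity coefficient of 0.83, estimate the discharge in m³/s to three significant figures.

3.10 m³/s

v_surface = L / t̄ = 32.1 / 25.1 = 1.279 m/s
v_mean = 0.83 × 1.279 = 1.061 m/s
Q = A × v_mean = 2.92 × 1.061 = 3.100 m³/s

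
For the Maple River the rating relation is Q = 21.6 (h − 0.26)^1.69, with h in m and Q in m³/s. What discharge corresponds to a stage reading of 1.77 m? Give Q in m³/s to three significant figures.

Q = 21.6 × (1.77 − 0.26)^1.69 = 21.6 × 1.51^1.69 = 43.34 m³/s

43.3 m³/s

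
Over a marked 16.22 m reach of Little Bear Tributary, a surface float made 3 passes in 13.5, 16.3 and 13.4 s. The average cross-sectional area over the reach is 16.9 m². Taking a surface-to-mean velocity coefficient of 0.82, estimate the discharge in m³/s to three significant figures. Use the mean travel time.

15.6 m³/s

t̄ = (13.5 + 16.3 + 13.4) / 3 = 14.4 s
v_surface = L / t̄ = 16.22 / 14.4 = 1.126 m/s
v_mean = 0.82 × 1.126 = 0.9236 m/s
Q = A × v_mean = 16.9 × 0.9236 = 15.61 m³/s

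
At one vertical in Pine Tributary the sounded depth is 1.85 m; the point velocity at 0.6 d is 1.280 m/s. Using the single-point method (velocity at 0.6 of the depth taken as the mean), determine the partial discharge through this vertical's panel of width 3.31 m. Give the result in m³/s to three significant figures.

7.84 m³/s

v̄ = v₀.₆ = 1.280 m/s
q = v̄ × d × w = 1.280 × 1.85 × 3.31 = 7.838 m³/s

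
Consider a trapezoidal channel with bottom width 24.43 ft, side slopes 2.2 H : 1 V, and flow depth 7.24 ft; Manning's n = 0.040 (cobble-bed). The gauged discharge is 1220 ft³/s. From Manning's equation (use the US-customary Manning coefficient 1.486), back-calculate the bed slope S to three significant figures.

A = (b + z·y)·y = (24.43 + 2.2×7.24)×7.24 = 292.2 ft²
P = b + 2y√(1+z²) = 24.43 + 2×7.24×√(1+2.2²) = 59.42 ft
R = A/P = 292.2/59.42 = 4.917 ft
S = (Q·n / (1.486·A·R^(2/3)))² = (1220×0.040 / (1.486×292.2×2.892))² = 0.001511

0.00151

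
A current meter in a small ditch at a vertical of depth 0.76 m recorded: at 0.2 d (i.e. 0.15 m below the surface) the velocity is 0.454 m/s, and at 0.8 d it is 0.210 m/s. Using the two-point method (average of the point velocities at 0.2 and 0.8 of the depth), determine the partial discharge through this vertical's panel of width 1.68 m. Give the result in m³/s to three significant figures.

v̄ = (0.454 + 0.210) / 2 = 0.3320 m/s
q = v̄ × d × w = 0.3320 × 0.76 × 1.68 = 0.4239 m³/s

0.424 m³/s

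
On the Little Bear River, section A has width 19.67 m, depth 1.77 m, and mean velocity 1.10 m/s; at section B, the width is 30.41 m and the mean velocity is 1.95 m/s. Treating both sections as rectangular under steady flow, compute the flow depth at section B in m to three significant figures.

0.646 m

Q = A₁V₁ = (19.67×1.77) × 1.10 = 38.30 m³/s
d₂ = Q/(b₂ V₂) = 38.30/(30.41×1.95) = 0.6458 m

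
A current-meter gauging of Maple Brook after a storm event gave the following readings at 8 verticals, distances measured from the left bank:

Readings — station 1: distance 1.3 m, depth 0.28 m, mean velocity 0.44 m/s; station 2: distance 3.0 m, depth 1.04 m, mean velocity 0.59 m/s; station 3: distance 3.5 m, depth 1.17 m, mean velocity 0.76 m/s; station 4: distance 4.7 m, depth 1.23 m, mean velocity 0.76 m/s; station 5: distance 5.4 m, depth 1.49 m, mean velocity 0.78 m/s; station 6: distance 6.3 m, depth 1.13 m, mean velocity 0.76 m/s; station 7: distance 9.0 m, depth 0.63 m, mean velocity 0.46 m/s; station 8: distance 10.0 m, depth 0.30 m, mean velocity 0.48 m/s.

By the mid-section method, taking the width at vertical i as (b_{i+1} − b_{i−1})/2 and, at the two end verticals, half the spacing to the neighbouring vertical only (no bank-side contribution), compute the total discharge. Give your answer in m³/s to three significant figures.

5.51 m³/s

w_1 = (3.0 − 1.3)/2 = 0.85 m; q_1 = 0.44 × 0.28 × 0.85 = 0.1047 m³/s
w_2 = (3.5 − 1.3)/2 = 1.1 m; q_2 = 0.59 × 1.04 × 1.1 = 0.6750 m³/s
w_3 = (4.7 − 3.0)/2 = 0.85 m; q_3 = 0.76 × 1.17 × 0.85 = 0.7558 m³/s
w_4 = (5.4 − 3.5)/2 = 0.95 m; q_4 = 0.76 × 1.23 × 0.95 = 0.8881 m³/s
w_5 = (6.3 − 4.7)/2 = 0.8 m; q_5 = 0.78 × 1.49 × 0.8 = 0.9298 m³/s
w_6 = (9.0 − 5.4)/2 = 1.8 m; q_6 = 0.76 × 1.13 × 1.8 = 1.546 m³/s
w_7 = (10.0 − 6.3)/2 = 1.85 m; q_7 = 0.46 × 0.63 × 1.85 = 0.5361 m³/s
w_8 = (10.0 − 9.0)/2 = 0.5 m; q_8 = 0.48 × 0.30 × 0.5 = 0.07200 m³/s
Q = Σ qᵢ = 5.507 m³/s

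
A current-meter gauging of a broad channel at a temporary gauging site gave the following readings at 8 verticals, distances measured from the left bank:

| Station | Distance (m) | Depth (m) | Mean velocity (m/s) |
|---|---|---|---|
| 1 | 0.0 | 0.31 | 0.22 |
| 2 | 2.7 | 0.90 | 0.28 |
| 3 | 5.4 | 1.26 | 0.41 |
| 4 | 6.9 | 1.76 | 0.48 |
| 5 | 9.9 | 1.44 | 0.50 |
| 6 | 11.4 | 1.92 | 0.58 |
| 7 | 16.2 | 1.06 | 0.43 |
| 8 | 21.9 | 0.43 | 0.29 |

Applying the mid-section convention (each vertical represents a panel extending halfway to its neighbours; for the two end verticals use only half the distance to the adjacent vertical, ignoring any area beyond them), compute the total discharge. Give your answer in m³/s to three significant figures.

11.6 m³/s

w_1 = (2.7 − 0.0)/2 = 1.35 m; q_1 = 0.22 × 0.31 × 1.35 = 0.09207 m³/s
w_2 = (5.4 − 0.0)/2 = 2.7 m; q_2 = 0.28 × 0.90 × 2.7 = 0.6804 m³/s
w_3 = (6.9 − 2.7)/2 = 2.1 m; q_3 = 0.41 × 1.26 × 2.1 = 1.085 m³/s
w_4 = (9.9 − 5.4)/2 = 2.25 m; q_4 = 0.48 × 1.76 × 2.25 = 1.901 m³/s
w_5 = (11.4 − 6.9)/2 = 2.25 m; q_5 = 0.50 × 1.44 × 2.25 = 1.620 m³/s
w_6 = (16.2 − 9.9)/2 = 3.15 m; q_6 = 0.58 × 1.92 × 3.15 = 3.508 m³/s
w_7 = (21.9 − 11.4)/2 = 5.25 m; q_7 = 0.43 × 1.06 × 5.25 = 2.393 m³/s
w_8 = (21.9 − 16.2)/2 = 2.85 m; q_8 = 0.29 × 0.43 × 2.85 = 0.3554 m³/s
Q = Σ qᵢ = 11.63 m³/s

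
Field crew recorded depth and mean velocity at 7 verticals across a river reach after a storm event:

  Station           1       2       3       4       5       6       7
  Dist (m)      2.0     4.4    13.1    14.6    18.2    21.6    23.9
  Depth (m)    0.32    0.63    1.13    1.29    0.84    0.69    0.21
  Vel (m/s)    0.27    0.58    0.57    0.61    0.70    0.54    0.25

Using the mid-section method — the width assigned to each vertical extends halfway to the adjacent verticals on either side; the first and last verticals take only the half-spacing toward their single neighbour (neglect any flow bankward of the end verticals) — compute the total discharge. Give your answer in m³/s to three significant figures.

w_1 = (4.4 − 2.0)/2 = 1.2 m; q_1 = 0.27 × 0.32 × 1.2 = 0.1037 m³/s
w_2 = (13.1 − 2.0)/2 = 5.55 m; q_2 = 0.58 × 0.63 × 5.55 = 2.028 m³/s
w_3 = (14.6 − 4.4)/2 = 5.1 m; q_3 = 0.57 × 1.13 × 5.1 = 3.285 m³/s
w_4 = (18.2 − 13.1)/2 = 2.55 m; q_4 = 0.61 × 1.29 × 2.55 = 2.007 m³/s
w_5 = (21.6 − 14.6)/2 = 3.5 m; q_5 = 0.70 × 0.84 × 3.5 = 2.058 m³/s
w_6 = (23.9 − 18.2)/2 = 2.85 m; q_6 = 0.54 × 0.69 × 2.85 = 1.062 m³/s
w_7 = (23.9 − 21.6)/2 = 1.15 m; q_7 = 0.25 × 0.21 × 1.15 = 0.06038 m³/s
Q = Σ qᵢ = 10.60 m³/s

10.6 m³/s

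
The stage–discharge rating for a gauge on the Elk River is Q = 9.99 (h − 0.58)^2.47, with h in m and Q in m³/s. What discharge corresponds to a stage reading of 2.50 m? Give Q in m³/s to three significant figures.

50.0 m³/s

Q = 9.99 × (2.50 − 0.58)^2.47 = 9.99 × 1.92^2.47 = 50.04 m³/s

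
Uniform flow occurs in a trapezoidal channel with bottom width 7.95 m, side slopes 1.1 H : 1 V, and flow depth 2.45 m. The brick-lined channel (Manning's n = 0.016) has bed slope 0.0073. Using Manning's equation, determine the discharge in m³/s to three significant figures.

199 m³/s

A = (b + z·y)·y = (7.95 + 1.1×2.45)×2.45 = 26.08 m²
P = b + 2y√(1+z²) = 7.95 + 2×2.45×√(1+1.1²) = 15.23 m
R = A/P = 26.08/15.23 = 1.712 m
Q = (1/n)·A·R^(2/3)·S^(1/2) = (1/0.016) × 26.08 × 1.712^(2/3) × 0.0073^(1/2) = 199.3 m³/s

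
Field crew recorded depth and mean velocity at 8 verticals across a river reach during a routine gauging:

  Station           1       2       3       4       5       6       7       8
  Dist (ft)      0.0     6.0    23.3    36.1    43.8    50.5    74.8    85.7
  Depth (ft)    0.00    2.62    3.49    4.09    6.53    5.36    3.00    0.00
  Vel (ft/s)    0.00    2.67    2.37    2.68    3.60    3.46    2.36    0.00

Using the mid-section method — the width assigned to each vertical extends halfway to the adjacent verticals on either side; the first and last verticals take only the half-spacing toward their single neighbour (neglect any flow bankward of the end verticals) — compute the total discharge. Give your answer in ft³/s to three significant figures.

w_2 = (23.3 − 0.0)/2 = 11.65 ft; q_2 = 2.67 × 2.62 × 11.65 = 81.50 ft³/s
w_3 = (36.1 − 6.0)/2 = 15.05 ft; q_3 = 2.37 × 3.49 × 15.05 = 124.5 ft³/s
w_4 = (43.8 − 23.3)/2 = 10.25 ft; q_4 = 2.68 × 4.09 × 10.25 = 112.4 ft³/s
w_5 = (50.5 − 36.1)/2 = 7.2 ft; q_5 = 3.60 × 6.53 × 7.2 = 169.3 ft³/s
w_6 = (74.8 − 43.8)/2 = 15.5 ft; q_6 = 3.46 × 5.36 × 15.5 = 287.5 ft³/s
w_7 = (85.7 − 50.5)/2 = 17.6 ft; q_7 = 2.36 × 3.00 × 17.6 = 124.6 ft³/s
Stations 1, 8 contribute zero (depth or velocity is 0).
Q = Σ qᵢ = 899.7 ft³/s

900 ft³/s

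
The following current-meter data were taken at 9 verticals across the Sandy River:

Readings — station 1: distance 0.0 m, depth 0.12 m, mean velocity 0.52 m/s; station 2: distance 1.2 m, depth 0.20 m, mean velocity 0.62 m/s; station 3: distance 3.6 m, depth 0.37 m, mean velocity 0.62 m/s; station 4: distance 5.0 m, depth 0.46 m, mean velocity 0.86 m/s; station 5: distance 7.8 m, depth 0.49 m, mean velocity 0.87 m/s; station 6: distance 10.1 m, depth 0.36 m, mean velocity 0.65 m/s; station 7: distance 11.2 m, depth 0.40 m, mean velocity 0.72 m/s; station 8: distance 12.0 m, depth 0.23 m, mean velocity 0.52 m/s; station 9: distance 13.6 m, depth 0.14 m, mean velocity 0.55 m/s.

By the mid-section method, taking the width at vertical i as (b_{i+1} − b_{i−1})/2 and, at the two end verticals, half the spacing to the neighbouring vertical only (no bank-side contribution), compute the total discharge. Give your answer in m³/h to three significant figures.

w_1 = (1.2 − 0.0)/2 = 0.6 m; q_1 = 0.52 × 0.12 × 0.6 = 0.03744 m³/s
w_2 = (3.6 − 0.0)/2 = 1.8 m; q_2 = 0.62 × 0.20 × 1.8 = 0.2232 m³/s
w_3 = (5.0 − 1.2)/2 = 1.9 m; q_3 = 0.62 × 0.37 × 1.9 = 0.4359 m³/s
w_4 = (7.8 − 3.6)/2 = 2.1 m; q_4 = 0.86 × 0.46 × 2.1 = 0.8308 m³/s
w_5 = (10.1 − 5.0)/2 = 2.55 m; q_5 = 0.87 × 0.49 × 2.55 = 1.087 m³/s
w_6 = (11.2 − 7.8)/2 = 1.7 m; q_6 = 0.65 × 0.36 × 1.7 = 0.3978 m³/s
w_7 = (12.0 − 10.1)/2 = 0.95 m; q_7 = 0.72 × 0.40 × 0.95 = 0.2736 m³/s
w_8 = (13.6 − 11.2)/2 = 1.2 m; q_8 = 0.52 × 0.23 × 1.2 = 0.1435 m³/s
w_9 = (13.6 − 12.0)/2 = 0.8 m; q_9 = 0.55 × 0.14 × 0.8 = 0.06160 m³/s
Q = Σ qᵢ = 3.491 m³/s
= 3.491 × 3600 = 12570 m³/h

12600 m³/h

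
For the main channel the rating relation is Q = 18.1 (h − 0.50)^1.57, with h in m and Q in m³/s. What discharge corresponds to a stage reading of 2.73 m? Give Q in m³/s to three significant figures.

Q = 18.1 × (2.73 − 0.50)^1.57 = 18.1 × 2.23^1.57 = 63.76 m³/s

63.8 m³/s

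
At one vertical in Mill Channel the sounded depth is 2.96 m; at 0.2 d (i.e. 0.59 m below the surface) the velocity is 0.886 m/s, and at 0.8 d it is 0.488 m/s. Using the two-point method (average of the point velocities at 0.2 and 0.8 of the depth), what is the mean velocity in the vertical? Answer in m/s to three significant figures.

0.687 m/s

v̄ = (0.886 + 0.488) / 2 = 0.6870 m/s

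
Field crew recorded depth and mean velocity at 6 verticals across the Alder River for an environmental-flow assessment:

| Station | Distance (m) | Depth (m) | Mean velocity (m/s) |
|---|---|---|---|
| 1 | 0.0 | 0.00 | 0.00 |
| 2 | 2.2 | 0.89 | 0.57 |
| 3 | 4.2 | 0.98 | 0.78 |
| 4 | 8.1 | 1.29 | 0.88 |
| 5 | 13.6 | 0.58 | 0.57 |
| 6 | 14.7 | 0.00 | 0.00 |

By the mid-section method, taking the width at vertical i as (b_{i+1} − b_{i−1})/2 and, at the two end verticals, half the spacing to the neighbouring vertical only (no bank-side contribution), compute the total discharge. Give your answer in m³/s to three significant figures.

9.75 m³/s

w_2 = (4.2 − 0.0)/2 = 2.1 m; q_2 = 0.57 × 0.89 × 2.1 = 1.065 m³/s
w_3 = (8.1 − 2.2)/2 = 2.95 m; q_3 = 0.78 × 0.98 × 2.95 = 2.255 m³/s
w_4 = (13.6 − 4.2)/2 = 4.7 m; q_4 = 0.88 × 1.29 × 4.7 = 5.335 m³/s
w_5 = (14.7 − 8.1)/2 = 3.3 m; q_5 = 0.57 × 0.58 × 3.3 = 1.091 m³/s
Stations 1, 6 contribute zero (depth or velocity is 0).
Q = Σ qᵢ = 9.747 m³/s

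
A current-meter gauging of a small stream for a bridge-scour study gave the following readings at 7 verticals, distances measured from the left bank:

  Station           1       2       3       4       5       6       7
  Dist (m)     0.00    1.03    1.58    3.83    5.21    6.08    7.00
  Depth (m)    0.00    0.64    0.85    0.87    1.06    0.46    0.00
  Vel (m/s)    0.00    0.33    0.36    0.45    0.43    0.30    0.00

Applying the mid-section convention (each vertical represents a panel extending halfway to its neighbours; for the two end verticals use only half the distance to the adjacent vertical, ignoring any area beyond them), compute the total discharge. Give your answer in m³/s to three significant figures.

1.94 m³/s

w_2 = (1.58 − 0.00)/2 = 0.79 m; q_2 = 0.33 × 0.64 × 0.79 = 0.1668 m³/s
w_3 = (3.83 − 1.03)/2 = 1.4 m; q_3 = 0.36 × 0.85 × 1.4 = 0.4284 m³/s
w_4 = (5.21 − 1.58)/2 = 1.815 m; q_4 = 0.45 × 0.87 × 1.815 = 0.7106 m³/s
w_5 = (6.08 − 3.83)/2 = 1.125 m; q_5 = 0.43 × 1.06 × 1.125 = 0.5128 m³/s
w_6 = (7.00 − 5.21)/2 = 0.895 m; q_6 = 0.30 × 0.46 × 0.895 = 0.1235 m³/s
Stations 1, 7 contribute zero (depth or velocity is 0).
Q = Σ qᵢ = 1.942 m³/s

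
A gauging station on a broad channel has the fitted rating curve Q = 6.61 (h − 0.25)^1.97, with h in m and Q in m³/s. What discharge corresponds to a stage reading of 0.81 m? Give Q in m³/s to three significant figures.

2.11 m³/s

Q = 6.61 × (0.81 − 0.25)^1.97 = 6.61 × 0.56^1.97 = 2.109 m³/s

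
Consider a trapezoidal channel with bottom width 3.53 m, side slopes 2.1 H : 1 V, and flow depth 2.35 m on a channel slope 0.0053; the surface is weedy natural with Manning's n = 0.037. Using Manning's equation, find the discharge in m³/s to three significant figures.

A = (b + z·y)·y = (3.53 + 2.1×2.35)×2.35 = 19.89 m²
P = b + 2y√(1+z²) = 3.53 + 2×2.35×√(1+2.1²) = 14.46 m
R = A/P = 19.89/14.46 = 1.376 m
Q = (1/n)·A·R^(2/3)·S^(1/2) = (1/0.037) × 19.89 × 1.376^(2/3) × 0.0053^(1/2) = 48.41 m³/s

48.4 m³/s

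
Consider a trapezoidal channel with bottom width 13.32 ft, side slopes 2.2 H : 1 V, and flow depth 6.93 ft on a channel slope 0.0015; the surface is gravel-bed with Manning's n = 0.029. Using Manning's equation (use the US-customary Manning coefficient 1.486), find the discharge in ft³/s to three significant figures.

1030 ft³/s

A = (b + z·y)·y = (13.32 + 2.2×6.93)×6.93 = 198.0 ft²
P = b + 2y√(1+z²) = 13.32 + 2×6.93×√(1+2.2²) = 46.81 ft
R = A/P = 198.0/46.81 = 4.229 ft
Q = (1.486/n)·A·R^(2/3)·S^(1/2) = (1.486/0.029) × 198.0 × 4.229^(2/3) × 0.0015^(1/2) = 1027 ft³/s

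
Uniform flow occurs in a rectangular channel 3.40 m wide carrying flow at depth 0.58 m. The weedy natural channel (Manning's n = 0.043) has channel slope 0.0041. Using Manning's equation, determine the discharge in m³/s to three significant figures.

1.68 m³/s

A = b·y = 3.40 × 0.58 = 1.972 m²
P = b + 2y = 3.40 + 2×0.58 = 4.560 m
R = A/P = 1.972/4.560 = 0.4325 m
Q = (1/n)·A·R^(2/3)·S^(1/2) = (1/0.043) × 1.972 × 0.4325^(2/3) × 0.0041^(1/2) = 1.679 m³/s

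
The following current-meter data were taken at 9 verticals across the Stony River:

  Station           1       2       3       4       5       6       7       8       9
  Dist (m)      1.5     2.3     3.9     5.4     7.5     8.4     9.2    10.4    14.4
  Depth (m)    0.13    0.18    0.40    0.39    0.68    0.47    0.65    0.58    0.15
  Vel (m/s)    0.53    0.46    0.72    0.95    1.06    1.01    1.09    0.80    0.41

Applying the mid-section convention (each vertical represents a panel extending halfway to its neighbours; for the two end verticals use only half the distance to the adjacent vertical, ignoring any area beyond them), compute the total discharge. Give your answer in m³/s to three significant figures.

w_1 = (2.3 − 1.5)/2 = 0.4 m; q_1 = 0.53 × 0.13 × 0.4 = 0.02756 m³/s
w_2 = (3.9 − 1.5)/2 = 1.2 m; q_2 = 0.46 × 0.18 × 1.2 = 0.09936 m³/s
w_3 = (5.4 − 2.3)/2 = 1.55 m; q_3 = 0.72 × 0.40 × 1.55 = 0.4464 m³/s
w_4 = (7.5 − 3.9)/2 = 1.8 m; q_4 = 0.95 × 0.39 × 1.8 = 0.6669 m³/s
w_5 = (8.4 − 5.4)/2 = 1.5 m; q_5 = 1.06 × 0.68 × 1.5 = 1.081 m³/s
w_6 = (9.2 − 7.5)/2 = 0.85 m; q_6 = 1.01 × 0.47 × 0.85 = 0.4035 m³/s
w_7 = (10.4 − 8.4)/2 = 1 m; q_7 = 1.09 × 0.65 × 1 = 0.7085 m³/s
w_8 = (14.4 − 9.2)/2 = 2.6 m; q_8 = 0.80 × 0.58 × 2.6 = 1.206 m³/s
w_9 = (14.4 − 10.4)/2 = 2 m; q_9 = 0.41 × 0.15 × 2 = 0.1230 m³/s
Q = Σ qᵢ = 4.763 m³/s

4.76 m³/s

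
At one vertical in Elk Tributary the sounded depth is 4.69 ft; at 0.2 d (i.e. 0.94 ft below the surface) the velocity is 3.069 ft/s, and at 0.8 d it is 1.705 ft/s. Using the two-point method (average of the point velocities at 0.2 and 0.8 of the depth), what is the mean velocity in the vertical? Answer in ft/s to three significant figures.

v̄ = (3.069 + 1.705) / 2 = 2.387 ft/s

2.39 ft/s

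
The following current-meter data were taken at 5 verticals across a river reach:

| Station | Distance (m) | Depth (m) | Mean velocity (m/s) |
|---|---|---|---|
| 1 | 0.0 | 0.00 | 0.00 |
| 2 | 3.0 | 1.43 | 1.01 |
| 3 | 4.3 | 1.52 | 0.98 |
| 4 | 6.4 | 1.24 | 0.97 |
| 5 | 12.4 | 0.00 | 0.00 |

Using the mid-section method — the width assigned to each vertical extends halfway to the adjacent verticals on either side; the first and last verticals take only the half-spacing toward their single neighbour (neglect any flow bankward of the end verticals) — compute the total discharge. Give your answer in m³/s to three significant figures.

10.5 m³/s

w_2 = (4.3 − 0.0)/2 = 2.15 m; q_2 = 1.01 × 1.43 × 2.15 = 3.105 m³/s
w_3 = (6.4 − 3.0)/2 = 1.7 m; q_3 = 0.98 × 1.52 × 1.7 = 2.532 m³/s
w_4 = (12.4 − 4.3)/2 = 4.05 m; q_4 = 0.97 × 1.24 × 4.05 = 4.871 m³/s
Stations 1, 5 contribute zero (depth or velocity is 0).
Q = Σ qᵢ = 10.51 m³/s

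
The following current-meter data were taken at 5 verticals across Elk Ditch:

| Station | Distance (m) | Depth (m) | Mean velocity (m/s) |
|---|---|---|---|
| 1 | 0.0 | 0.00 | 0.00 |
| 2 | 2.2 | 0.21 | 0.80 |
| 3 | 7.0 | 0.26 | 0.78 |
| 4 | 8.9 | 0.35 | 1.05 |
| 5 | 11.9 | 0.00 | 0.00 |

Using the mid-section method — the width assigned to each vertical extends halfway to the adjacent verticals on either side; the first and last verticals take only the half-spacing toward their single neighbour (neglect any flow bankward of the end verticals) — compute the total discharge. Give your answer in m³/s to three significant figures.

2.17 m³/s

w_2 = (7.0 − 0.0)/2 = 3.5 m; q_2 = 0.80 × 0.21 × 3.5 = 0.5880 m³/s
w_3 = (8.9 − 2.2)/2 = 3.35 m; q_3 = 0.78 × 0.26 × 3.35 = 0.6794 m³/s
w_4 = (11.9 − 7.0)/2 = 2.45 m; q_4 = 1.05 × 0.35 × 2.45 = 0.9004 m³/s
Stations 1, 5 contribute zero (depth or velocity is 0).
Q = Σ qᵢ = 2.168 m³/s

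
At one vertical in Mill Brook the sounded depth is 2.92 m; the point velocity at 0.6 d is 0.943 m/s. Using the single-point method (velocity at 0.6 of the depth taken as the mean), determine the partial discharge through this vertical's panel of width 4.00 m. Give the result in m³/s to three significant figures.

v̄ = v₀.₆ = 0.943 m/s
q = v̄ × d × w = 0.9430 × 2.92 × 4.00 = 11.01 m³/s

11.0 m³/s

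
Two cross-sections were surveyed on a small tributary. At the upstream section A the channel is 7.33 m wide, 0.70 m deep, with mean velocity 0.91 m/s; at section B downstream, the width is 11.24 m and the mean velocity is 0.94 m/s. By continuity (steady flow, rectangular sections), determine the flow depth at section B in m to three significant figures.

0.442 m

Q = A₁V₁ = (7.33×0.70) × 0.91 = 4.669 m³/s
d₂ = Q/(b₂ V₂) = 4.669/(11.24×0.94) = 0.4419 m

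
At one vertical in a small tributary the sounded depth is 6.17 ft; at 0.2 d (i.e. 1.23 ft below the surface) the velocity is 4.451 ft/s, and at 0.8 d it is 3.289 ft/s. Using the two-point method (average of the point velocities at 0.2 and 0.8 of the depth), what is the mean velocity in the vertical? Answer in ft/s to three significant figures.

3.87 ft/s

v̄ = (4.451 + 3.289) / 2 = 3.870 ft/s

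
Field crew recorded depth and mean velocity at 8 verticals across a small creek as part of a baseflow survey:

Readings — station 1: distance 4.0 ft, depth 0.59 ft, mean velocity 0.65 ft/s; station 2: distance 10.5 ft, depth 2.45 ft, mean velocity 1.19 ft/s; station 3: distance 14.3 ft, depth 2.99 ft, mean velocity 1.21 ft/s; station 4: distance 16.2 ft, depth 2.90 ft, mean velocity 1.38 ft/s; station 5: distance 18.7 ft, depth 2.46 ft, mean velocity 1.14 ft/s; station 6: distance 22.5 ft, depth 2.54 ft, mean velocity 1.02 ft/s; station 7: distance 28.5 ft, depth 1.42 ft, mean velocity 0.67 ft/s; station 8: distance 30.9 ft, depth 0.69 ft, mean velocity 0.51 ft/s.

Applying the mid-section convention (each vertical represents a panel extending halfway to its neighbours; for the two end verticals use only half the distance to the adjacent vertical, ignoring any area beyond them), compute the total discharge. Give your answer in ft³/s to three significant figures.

w_1 = (10.5 − 4.0)/2 = 3.25 ft; q_1 = 0.65 × 0.59 × 3.25 = 1.246 ft³/s
w_2 = (14.3 − 4.0)/2 = 5.15 ft; q_2 = 1.19 × 2.45 × 5.15 = 15.01 ft³/s
w_3 = (16.2 − 10.5)/2 = 2.85 ft; q_3 = 1.21 × 2.99 × 2.85 = 10.31 ft³/s
w_4 = (18.7 − 14.3)/2 = 2.2 ft; q_4 = 1.38 × 2.90 × 2.2 = 8.804 ft³/s
w_5 = (22.5 − 16.2)/2 = 3.15 ft; q_5 = 1.14 × 2.46 × 3.15 = 8.834 ft³/s
w_6 = (28.5 − 18.7)/2 = 4.9 ft; q_6 = 1.02 × 2.54 × 4.9 = 12.69 ft³/s
w_7 = (30.9 − 22.5)/2 = 4.2 ft; q_7 = 0.67 × 1.42 × 4.2 = 3.996 ft³/s
w_8 = (30.9 − 28.5)/2 = 1.2 ft; q_8 = 0.51 × 0.69 × 1.2 = 0.4223 ft³/s
Q = Σ qᵢ = 61.32 ft³/s

61.3 ft³/s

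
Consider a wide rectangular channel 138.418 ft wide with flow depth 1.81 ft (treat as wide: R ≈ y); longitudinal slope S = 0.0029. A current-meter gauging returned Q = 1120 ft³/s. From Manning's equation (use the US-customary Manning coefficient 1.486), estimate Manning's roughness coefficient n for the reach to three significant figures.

0.0266

A = b·y = 138.418 × 1.81 = 250.5 ft²
Wide channel: R ≈ y = 1.81 ft
n = (1.486/Q)·A·R^(2/3)·S^(1/2) = (1.486/1120) × 250.5 × 1.485 × 0.05385 = 0.02659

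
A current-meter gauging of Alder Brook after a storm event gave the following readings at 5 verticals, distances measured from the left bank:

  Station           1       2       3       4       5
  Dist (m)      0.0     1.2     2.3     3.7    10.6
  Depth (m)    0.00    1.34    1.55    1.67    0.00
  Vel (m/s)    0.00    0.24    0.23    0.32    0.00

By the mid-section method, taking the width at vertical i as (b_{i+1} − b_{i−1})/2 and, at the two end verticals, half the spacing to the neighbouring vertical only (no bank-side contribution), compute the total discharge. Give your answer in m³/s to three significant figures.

w_2 = (2.3 − 0.0)/2 = 1.15 m; q_2 = 0.24 × 1.34 × 1.15 = 0.3698 m³/s
w_3 = (3.7 − 1.2)/2 = 1.25 m; q_3 = 0.23 × 1.55 × 1.25 = 0.4456 m³/s
w_4 = (10.6 − 2.3)/2 = 4.15 m; q_4 = 0.32 × 1.67 × 4.15 = 2.218 m³/s
Stations 1, 5 contribute zero (depth or velocity is 0).
Q = Σ qᵢ = 3.033 m³/s

3.03 m³/s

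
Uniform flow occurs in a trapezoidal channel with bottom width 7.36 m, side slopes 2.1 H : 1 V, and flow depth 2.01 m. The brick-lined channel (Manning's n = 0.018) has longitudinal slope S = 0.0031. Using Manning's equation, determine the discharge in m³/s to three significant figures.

89.8 m³/s

A = (b + z·y)·y = (7.36 + 2.1×2.01)×2.01 = 23.28 m²
P = b + 2y√(1+z²) = 7.36 + 2×2.01×√(1+2.1²) = 16.71 m
R = A/P = 23.28/16.71 = 1.393 m
Q = (1/n)·A·R^(2/3)·S^(1/2) = (1/0.018) × 23.28 × 1.393^(2/3) × 0.0031^(1/2) = 89.81 m³/s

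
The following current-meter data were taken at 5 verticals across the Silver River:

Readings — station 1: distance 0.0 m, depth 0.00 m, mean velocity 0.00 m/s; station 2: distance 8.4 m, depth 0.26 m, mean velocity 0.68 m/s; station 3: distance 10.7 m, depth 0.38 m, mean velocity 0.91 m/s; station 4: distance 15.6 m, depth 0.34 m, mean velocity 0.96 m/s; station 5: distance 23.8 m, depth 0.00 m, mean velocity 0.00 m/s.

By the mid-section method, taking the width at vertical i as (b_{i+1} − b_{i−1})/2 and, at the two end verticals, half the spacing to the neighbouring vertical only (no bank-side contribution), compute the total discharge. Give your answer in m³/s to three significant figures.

4.33 m³/s

w_2 = (10.7 − 0.0)/2 = 5.35 m; q_2 = 0.68 × 0.26 × 5.35 = 0.9459 m³/s
w_3 = (15.6 − 8.4)/2 = 3.6 m; q_3 = 0.91 × 0.38 × 3.6 = 1.245 m³/s
w_4 = (23.8 − 10.7)/2 = 6.55 m; q_4 = 0.96 × 0.34 × 6.55 = 2.138 m³/s
Stations 1, 5 contribute zero (depth or velocity is 0).
Q = Σ qᵢ = 4.329 m³/s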